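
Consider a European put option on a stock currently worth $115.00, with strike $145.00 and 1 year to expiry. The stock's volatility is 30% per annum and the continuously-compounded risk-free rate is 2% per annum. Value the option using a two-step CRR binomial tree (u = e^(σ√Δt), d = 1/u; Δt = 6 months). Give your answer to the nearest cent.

$33.81

CRR parameters: u = e^(σ√Δt) = e^(0.3·√0.5) = 1.2363, d = 1/u = 0.8089
Per-period rate: rΔt = 0.02·0.5 = 0.01, so R = e^0.01 = 1.0101
Risk-neutral probability p = (e^0.01 − 0.8089)/(1.2363 − 0.8089) = 0.2012/0.4275 = 0.4707
Terminal stock prices: S_uu = 175.8, S_ud = 115, S_dd = 75.24
Terminal payoffs (K − S): max(-30.77, 0) = 0, max(30, 0) = 30, max(69.76, 0) = 69.76
Node u (S = 142.2): V_u = e^(−0.01)·[0.4707·0.0000 + 0.5293·30.0000] = 15.7217
Node d (S = 93.02): V_d = e^(−0.01)·[0.4707·30.0000 + 0.5293·69.7611] = 50.5386
Node 0 (S = 115): V_0 = e^(−0.01)·[0.4707·15.7217 + 0.5293·50.5386] = 33.8113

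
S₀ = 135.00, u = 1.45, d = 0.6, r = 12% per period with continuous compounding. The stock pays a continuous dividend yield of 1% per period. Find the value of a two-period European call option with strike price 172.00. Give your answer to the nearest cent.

32.46

Per-period risk-free factor R = e^0.12 = 1.1275; dividend-adjusted growth = e^(0.12−0.01) = 1.1163.
Risk-neutral probability p = (1.1163 − 0.6)/(1.45 − 0.6) = 0.5163/0.8500 = 0.6074
Terminal stock prices: S_uu = 283.8, S_ud = 117.4, S_dd = 48.6
Terminal payoffs (S − K): max(111.8, 0) = 111.8, max(-54.55, 0) = 0, max(-123.4, 0) = 0
Node u (S = 195.8): V_u = e^(−0.12)·[0.6074·111.8375 + 0.3926·0.0000] = 60.2472
Node d (S = 81): V_d = e^(−0.12)·[0.6074·0.0000 + 0.3926·0.0000] = 0.0000
Node 0 (S = 135): V_0 = e^(−0.12)·[0.6074·60.2472 + 0.3926·0.0000] = 32.4553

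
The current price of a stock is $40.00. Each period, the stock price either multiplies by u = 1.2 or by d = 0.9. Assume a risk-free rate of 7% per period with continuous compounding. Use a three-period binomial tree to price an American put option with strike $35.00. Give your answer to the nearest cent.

$0.41

Risk-neutral probability p = (e^0.07 − 0.9)/(1.2 − 0.9) = 0.1725/0.3000 = 0.5750
Terminal stock prices: S_uuu = 69.12, S_uud = 51.84, S_udd = 38.88, S_ddd = 29.16
Terminal payoffs (K − S): max(-34.12, 0) = 0, max(-16.84, 0) = 0, max(-3.88, 0) = 0, max(5.84, 0) = 5.84
Node uu (S = 57.6): continuation = e^(−0.07)·[0.5750·0.0000 + 0.4250·0.0000] = 0.0000; exercise value = 0.0000 ≤ continuation, so V_uu = 0.0000
Node ud (S = 43.2): continuation = e^(−0.07)·[0.5750·0.0000 + 0.4250·0.0000] = 0.0000; exercise value = 0.0000 ≤ continuation, so V_ud = 0.0000
Node dd (S = 32.4): continuation = e^(−0.07)·[0.5750·0.0000 + 0.4250·5.8400] = 2.3141; exercise value = 2.6000 > continuation, so V_dd = 2.6000 (exercise)
Node u (S = 48): continuation = e^(−0.07)·[0.5750·0.0000 + 0.4250·0.0000] = 0.0000; exercise value = 0.0000 ≤ continuation, so V_u = 0.0000
Node d (S = 36): continuation = e^(−0.07)·[0.5750·0.0000 + 0.4250·2.6000] = 1.0302; exercise value = 0.0000 ≤ continuation, so V_d = 1.0302
Node 0 (S = 40): continuation = e^(−0.07)·[0.5750·0.0000 + 0.4250·1.0302] = 0.4082; exercise value = 0.0000 ≤ continuation, so V_0 = 0.4082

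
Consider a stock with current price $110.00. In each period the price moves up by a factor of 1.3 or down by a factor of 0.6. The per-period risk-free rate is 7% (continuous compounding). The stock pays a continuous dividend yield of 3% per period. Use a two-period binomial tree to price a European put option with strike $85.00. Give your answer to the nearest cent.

$5.41

Per-period risk-free factor R = e^0.07 = 1.0725; dividend-adjusted growth = e^(0.07−0.03) = 1.0408.
Risk-neutral probability p = (1.0408 − 0.6)/(1.3 − 0.6) = 0.4408/0.7000 = 0.6297
Terminal stock prices: S_uu = 185.9, S_ud = 85.8, S_dd = 39.6
Terminal payoffs (K − S): max(-100.9, 0) = 0, max(-0.8, 0) = 0, max(45.4, 0) = 45.4
Node u (S = 143): V_u = e^(−0.07)·[0.6297·0.0000 + 0.3703·0.0000] = 0.0000
Node d (S = 66): V_d = e^(−0.07)·[0.6297·0.0000 + 0.3703·45.4000] = 15.6738
Node 0 (S = 110): V_0 = e^(−0.07)·[0.6297·0.0000 + 0.3703·15.6738] = 5.4112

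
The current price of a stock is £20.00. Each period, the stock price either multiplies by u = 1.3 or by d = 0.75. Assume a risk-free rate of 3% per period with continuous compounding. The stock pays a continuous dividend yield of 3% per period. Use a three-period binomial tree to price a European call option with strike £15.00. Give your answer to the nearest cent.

£5.68

Per-period risk-free factor R = e^0.03 = 1.0305; dividend-adjusted growth = e^(0.03−0.03) = 1.0000.
Risk-neutral probability p = (1.0000 − 0.75)/(1.3 − 0.75) = 0.2500/0.5500 = 0.4545
Terminal stock prices: S_uuu = 43.94, S_uud = 25.35, S_udd = 14.62, S_ddd = 8.438
Terminal payoffs (S − K): max(28.94, 0) = 28.94, max(10.35, 0) = 10.35, max(-0.375, 0) = 0, max(-6.562, 0) = 0
Node uu (S = 33.8): V_uu = e^(−0.03)·[0.4545·28.9400 + 0.5455·10.3500] = 18.2444
Node ud (S = 19.5): V_ud = e^(−0.03)·[0.4545·10.3500 + 0.5455·0.0000] = 4.5655
Node dd (S = 11.25): V_dd = e^(−0.03)·[0.4545·0.0000 + 0.5455·0.0000] = 0.0000
Node u (S = 26): V_u = e^(−0.03)·[0.4545·18.2444 + 0.5455·4.5655] = 10.4645
Node d (S = 15): V_d = e^(−0.03)·[0.4545·4.5655 + 0.5455·0.0000] = 2.0139
Node 0 (S = 20): V_0 = e^(−0.03)·[0.4545·10.4645 + 0.5455·2.0139] = 5.6820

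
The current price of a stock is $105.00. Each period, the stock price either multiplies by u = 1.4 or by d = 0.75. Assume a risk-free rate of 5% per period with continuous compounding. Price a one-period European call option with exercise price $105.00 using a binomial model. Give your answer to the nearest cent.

$18.52

Risk-neutral probability p = (e^0.05 − 0.75)/(1.4 − 0.75) = 0.3013/0.6500 = 0.4635
Terminal stock prices: S_u = 147, S_d = 78.75
Terminal payoffs (S − K): max(42, 0) = 42, max(-26.25, 0) = 0
Node 0 (S = 105): V_0 = e^(−0.05)·[0.4635·42.0000 + 0.5365·0.0000] = 18.5173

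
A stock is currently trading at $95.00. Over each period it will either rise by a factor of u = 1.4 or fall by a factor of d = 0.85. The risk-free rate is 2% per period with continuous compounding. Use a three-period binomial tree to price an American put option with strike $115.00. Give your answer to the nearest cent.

$26.50

Risk-neutral probability p = (e^0.02 − 0.85)/(1.4 − 0.85) = 0.1702/0.5500 = 0.3095
Terminal stock prices: S_uuu = 260.7, S_uud = 158.3, S_udd = 96.09, S_ddd = 58.34
Terminal payoffs (K − S): max(-145.7, 0) = 0, max(-43.27, 0) = 0, max(18.91, 0) = 18.91, max(56.66, 0) = 56.66
Node uu (S = 186.2): continuation = e^(−0.02)·[0.3095·0.0000 + 0.6905·0.0000] = 0.0000; exercise value = 0.0000 ≤ continuation, so V_uu = 0.0000
Node ud (S = 113): continuation = e^(−0.02)·[0.3095·0.0000 + 0.6905·18.9075] = 12.7979; exercise value = 1.9500 ≤ continuation, so V_ud = 12.7979
Node dd (S = 68.64): continuation = e^(−0.02)·[0.3095·18.9075 + 0.6905·56.6581] = 44.0853; exercise value = 46.3625 > continuation, so V_dd = 46.3625 (exercise)
Node u (S = 133): continuation = e^(−0.02)·[0.3095·0.0000 + 0.6905·12.7979] = 8.6625; exercise value = 0.0000 ≤ continuation, so V_u = 8.6625
Node d (S = 80.75): continuation = e^(−0.02)·[0.3095·12.7979 + 0.6905·46.3625] = 35.2633; exercise value = 34.2500 ≤ continuation, so V_d = 35.2633
Node 0 (S = 95): continuation = e^(−0.02)·[0.3095·8.6625 + 0.6905·35.2633] = 26.4963; exercise value = 20.0000 ≤ continuation, so V_0 = 26.4963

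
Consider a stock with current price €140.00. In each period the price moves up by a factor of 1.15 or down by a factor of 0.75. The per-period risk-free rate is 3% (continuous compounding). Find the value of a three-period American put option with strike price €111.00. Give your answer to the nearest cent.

€5.05

Risk-neutral probability p = (e^0.03 − 0.75)/(1.15 − 0.75) = 0.2805/0.4000 = 0.7011
Terminal stock prices: S_uuu = 212.9, S_uud = 138.9, S_udd = 90.56, S_ddd = 59.06
Terminal payoffs (K − S): max(-101.9, 0) = 0, max(-27.86, 0) = 0, max(20.44, 0) = 20.44, max(51.94, 0) = 51.94
Node uu (S = 185.1): continuation = e^(−0.03)·[0.7011·0.0000 + 0.2989·0.0000] = 0.0000; exercise value = 0.0000 ≤ continuation, so V_uu = 0.0000
Node ud (S = 120.8): continuation = e^(−0.03)·[0.7011·0.0000 + 0.2989·20.4375] = 5.9275; exercise value = 0.0000 ≤ continuation, so V_ud = 5.9275
Node dd (S = 78.75): continuation = e^(−0.03)·[0.7011·20.4375 + 0.2989·51.9375] = 28.9695; exercise value = 32.2500 > continuation, so V_dd = 32.2500 (exercise)
Node u (S = 161): continuation = e^(−0.03)·[0.7011·0.0000 + 0.2989·5.9275] = 1.7192; exercise value = 0.0000 ≤ continuation, so V_u = 1.7192
Node d (S = 105): continuation = e^(−0.03)·[0.7011·5.9275 + 0.2989·32.2500] = 13.3867; exercise value = 6.0000 ≤ continuation, so V_d = 13.3867
Node 0 (S = 140): continuation = e^(−0.03)·[0.7011·1.7192 + 0.2989·13.3867] = 5.0523; exercise value = 0.0000 ≤ continuation, so V_0 = 5.0523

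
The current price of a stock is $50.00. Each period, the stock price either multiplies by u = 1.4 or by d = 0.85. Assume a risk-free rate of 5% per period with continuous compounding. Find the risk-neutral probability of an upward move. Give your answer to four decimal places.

Risk-neutral probability p = (e^0.05 − 0.85)/(1.4 − 0.85) = 0.2013/0.5500 = 0.3659

p = 0.3659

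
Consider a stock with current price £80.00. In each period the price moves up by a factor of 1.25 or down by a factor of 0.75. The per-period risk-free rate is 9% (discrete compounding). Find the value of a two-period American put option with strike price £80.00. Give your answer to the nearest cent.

£6.79

Risk-neutral probability p = (1 + 0.09 − 0.75)/(1.25 − 0.75) = 0.3400/0.5000 = 0.6800
Terminal stock prices: S_uu = 125, S_ud = 75, S_dd = 45
Terminal payoffs (K − S): max(-45, 0) = 0, max(5, 0) = 5, max(35, 0) = 35
Node u (S = 100): continuation = 1/1.09·[0.6800·0.0000 + 0.3200·5.0000] = 1.4679; exercise value = 0.0000 ≤ continuation, so V_u = 1.4679
Node d (S = 60): continuation = 1/1.09·[0.6800·5.0000 + 0.3200·35.0000] = 13.3945; exercise value = 20.0000 > continuation, so V_d = 20.0000 (exercise)
Node 0 (S = 80): continuation = 1/1.09·[0.6800·1.4679 + 0.3200·20.0000] = 6.7873; exercise value = 0.0000 ≤ continuation, so V_0 = 6.7873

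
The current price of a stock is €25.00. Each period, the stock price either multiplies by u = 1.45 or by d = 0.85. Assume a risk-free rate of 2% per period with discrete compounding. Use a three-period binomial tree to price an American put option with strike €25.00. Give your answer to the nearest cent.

Risk-neutral probability p = (1 + 0.02 − 0.85)/(1.45 − 0.85) = 0.1700/0.6000 = 0.2833
Terminal stock prices: S_uuu = 76.22, S_uud = 44.68, S_udd = 26.19, S_ddd = 15.35
Terminal payoffs (K − S): max(-51.22, 0) = 0, max(-19.68, 0) = 0, max(-1.191, 0) = 0, max(9.647, 0) = 9.647
Node uu (S = 52.56): continuation = 1/1.02·[0.2833·0.0000 + 0.7167·0.0000] = 0.0000; exercise value = 0.0000 ≤ continuation, so V_uu = 0.0000
Node ud (S = 30.81): continuation = 1/1.02·[0.2833·0.0000 + 0.7167·0.0000] = 0.0000; exercise value = 0.0000 ≤ continuation, so V_ud = 0.0000
Node dd (S = 18.06): continuation = 1/1.02·[0.2833·0.0000 + 0.7167·9.6469] = 6.7780; exercise value = 6.9375 > continuation, so V_dd = 6.9375 (exercise)
Node u (S = 36.25): continuation = 1/1.02·[0.2833·0.0000 + 0.7167·0.0000] = 0.0000; exercise value = 0.0000 ≤ continuation, so V_u = 0.0000
Node d (S = 21.25): continuation = 1/1.02·[0.2833·0.0000 + 0.7167·6.9375] = 4.8744; exercise value = 3.7500 ≤ continuation, so V_d = 4.8744
Node 0 (S = 25): continuation = 1/1.02·[0.2833·0.0000 + 0.7167·4.8744] = 3.4248; exercise value = 0.0000 ≤ continuation, so V_0 = 3.4248

€3.42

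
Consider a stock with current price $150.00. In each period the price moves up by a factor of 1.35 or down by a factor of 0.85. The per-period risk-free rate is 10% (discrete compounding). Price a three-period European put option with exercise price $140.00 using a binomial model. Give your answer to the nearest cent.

$4.50

Risk-neutral probability p = (1 + 0.1 − 0.85)/(1.35 − 0.85) = 0.2500/0.5000 = 0.5000
Terminal stock prices: S_uuu = 369.1, S_uud = 232.4, S_udd = 146.3, S_ddd = 92.12
Terminal payoffs (K − S): max(-229.1, 0) = 0, max(-92.37, 0) = 0, max(-6.306, 0) = 0, max(47.88, 0) = 47.88
Node uu (S = 273.4): V_uu = 1/1.1·[0.5000·0.0000 + 0.5000·0.0000] = 0.0000
Node ud (S = 172.1): V_ud = 1/1.1·[0.5000·0.0000 + 0.5000·0.0000] = 0.0000
Node dd (S = 108.4): V_dd = 1/1.1·[0.5000·0.0000 + 0.5000·47.8813] = 21.7642
Node u (S = 202.5): V_u = 1/1.1·[0.5000·0.0000 + 0.5000·0.0000] = 0.0000
Node d (S = 127.5): V_d = 1/1.1·[0.5000·0.0000 + 0.5000·21.7642] = 9.8928
Node 0 (S = 150): V_0 = 1/1.1·[0.5000·0.0000 + 0.5000·9.8928] = 4.4967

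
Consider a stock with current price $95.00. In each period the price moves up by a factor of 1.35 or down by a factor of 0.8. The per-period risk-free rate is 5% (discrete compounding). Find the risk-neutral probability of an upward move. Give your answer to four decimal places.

Risk-neutral probability p = (1 + 0.05 − 0.8)/(1.35 − 0.8) = 0.2500/0.5500 = 0.4545

p = 0.4545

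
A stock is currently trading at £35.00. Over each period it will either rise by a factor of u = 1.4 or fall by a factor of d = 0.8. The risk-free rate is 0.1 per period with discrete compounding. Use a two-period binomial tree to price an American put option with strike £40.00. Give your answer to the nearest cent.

£5.62

Risk-neutral probability p = (1 + 0.1 − 0.8)/(1.4 − 0.8) = 0.3000/0.6000 = 0.5000
Terminal stock prices: S_uu = 68.6, S_ud = 39.2, S_dd = 22.4
Terminal payoffs (K − S): max(-28.6, 0) = 0, max(0.8, 0) = 0.8, max(17.6, 0) = 17.6
Node u (S = 49): continuation = 1/1.1·[0.5000·0.0000 + 0.5000·0.8000] = 0.3636; exercise value = 0.0000 ≤ continuation, so V_u = 0.3636
Node d (S = 28): continuation = 1/1.1·[0.5000·0.8000 + 0.5000·17.6000] = 8.3636; exercise value = 12.0000 > continuation, so V_d = 12.0000 (exercise)
Node 0 (S = 35): continuation = 1/1.1·[0.5000·0.3636 + 0.5000·12.0000] = 5.6198; exercise value = 5.0000 ≤ continuation, so V_0 = 5.6198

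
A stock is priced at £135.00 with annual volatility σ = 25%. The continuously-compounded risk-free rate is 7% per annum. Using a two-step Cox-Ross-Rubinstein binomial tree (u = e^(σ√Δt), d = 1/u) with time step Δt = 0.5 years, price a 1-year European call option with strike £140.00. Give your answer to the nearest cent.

CRR parameters: u = e^(σ√Δt) = e^(0.25·√0.5) = 1.1934, d = 1/u = 0.8380
Per-period rate: rΔt = 0.07·0.5 = 0.035, so R = e^0.035 = 1.0356
Risk-neutral probability p = (e^0.035 − 0.8380)/(1.1934 − 0.8380) = 0.1977/0.3554 = 0.5561
Terminal stock prices: S_uu = 192.3, S_ud = 135, S_dd = 94.8
Terminal payoffs (S − K): max(52.26, 0) = 52.26, max(-5, 0) = 0, max(-45.2, 0) = 0
Node u (S = 161.1): V_u = e^(−0.035)·[0.5561·52.2561 + 0.4439·0.0000] = 28.0624
Node d (S = 113.1): V_d = e^(−0.035)·[0.5561·0.0000 + 0.4439·0.0000] = 0.0000
Node 0 (S = 135): V_0 = e^(−0.035)·[0.5561·28.0624 + 0.4439·0.0000] = 15.0700

£15.07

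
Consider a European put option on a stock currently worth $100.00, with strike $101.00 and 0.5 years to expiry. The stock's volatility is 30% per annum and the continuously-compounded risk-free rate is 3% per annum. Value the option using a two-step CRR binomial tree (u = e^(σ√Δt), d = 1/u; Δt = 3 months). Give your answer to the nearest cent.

$7.46

CRR parameters: u = e^(σ√Δt) = e^(0.3·√0.25) = 1.1618, d = 1/u = 0.8607
Per-period rate: rΔt = 0.03·0.25 = 0.0075, so R = e^0.0075 = 1.0075
Risk-neutral probability p = (e^0.0075 − 0.8607)/(1.1618 − 0.8607) = 0.1468/0.3011 = 0.4876
Terminal stock prices: S_uu = 135, S_ud = 100, S_dd = 74.08
Terminal payoffs (K − S): max(-33.99, 0) = 0, max(1, 0) = 1, max(26.92, 0) = 26.92
Node u (S = 116.2): V_u = e^(−0.0075)·[0.4876·0.0000 + 0.5124·1.0000] = 0.5086
Node d (S = 86.07): V_d = e^(−0.0075)·[0.4876·1.0000 + 0.5124·26.9182] = 14.1745
Node 0 (S = 100): V_0 = e^(−0.0075)·[0.4876·0.5086 + 0.5124·14.1745] = 7.4553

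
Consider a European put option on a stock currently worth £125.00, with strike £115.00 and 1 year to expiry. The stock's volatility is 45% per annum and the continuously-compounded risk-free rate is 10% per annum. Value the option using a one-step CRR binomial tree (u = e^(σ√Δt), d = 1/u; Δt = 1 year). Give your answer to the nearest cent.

£15.89

CRR parameters: u = e^(σ√Δt) = e^(0.45·√1) = 1.5683, d = 1/u = 0.6376
Per-period rate: rΔt = 0.1·1 = 0.1, so R = e^0.1 = 1.1052
Risk-neutral probability p = (e^0.1 − 0.6376)/(1.5683 − 0.6376) = 0.4675/0.9307 = 0.5024
Terminal stock prices: S_u = 196, S_d = 79.7
Terminal payoffs (K − S): max(-81.04, 0) = 0, max(35.3, 0) = 35.3
Node 0 (S = 125): V_0 = e^(−0.1)·[0.5024·0.0000 + 0.4976·35.2965] = 15.8933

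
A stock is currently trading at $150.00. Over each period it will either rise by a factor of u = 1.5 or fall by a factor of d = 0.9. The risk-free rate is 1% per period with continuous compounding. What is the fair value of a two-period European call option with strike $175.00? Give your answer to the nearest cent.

Risk-neutral probability p = (e^0.01 − 0.9)/(1.5 − 0.9) = 0.1101/0.6000 = 0.1834
Terminal stock prices: S_uu = 337.5, S_ud = 202.5, S_dd = 121.5
Terminal payoffs (S − K): max(162.5, 0) = 162.5, max(27.5, 0) = 27.5, max(-53.5, 0) = 0
Node u (S = 225): V_u = e^(−0.01)·[0.1834·162.5000 + 0.8166·27.5000] = 51.7413
Node d (S = 135): V_d = e^(−0.01)·[0.1834·27.5000 + 0.8166·0.0000] = 4.9938
Node 0 (S = 150): V_0 = e^(−0.01)·[0.1834·51.7413 + 0.8166·4.9938] = 13.4331

$13.43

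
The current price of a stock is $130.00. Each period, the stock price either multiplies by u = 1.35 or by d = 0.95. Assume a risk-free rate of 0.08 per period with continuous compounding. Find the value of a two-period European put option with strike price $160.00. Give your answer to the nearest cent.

Risk-neutral probability p = (e^0.08 − 0.95)/(1.35 − 0.95) = 0.1333/0.4000 = 0.3332
Terminal stock prices: S_uu = 236.9, S_ud = 166.7, S_dd = 117.3
Terminal payoffs (K − S): max(-76.93, 0) = 0, max(-6.725, 0) = 0, max(42.67, 0) = 42.67
Node u (S = 175.5): V_u = e^(−0.08)·[0.3332·0.0000 + 0.6668·0.0000] = 0.0000
Node d (S = 123.5): V_d = e^(−0.08)·[0.3332·0.0000 + 0.6668·42.6750] = 26.2672
Node 0 (S = 130): V_0 = e^(−0.08)·[0.3332·0.0000 + 0.6668·26.2672] = 16.1679

$16.17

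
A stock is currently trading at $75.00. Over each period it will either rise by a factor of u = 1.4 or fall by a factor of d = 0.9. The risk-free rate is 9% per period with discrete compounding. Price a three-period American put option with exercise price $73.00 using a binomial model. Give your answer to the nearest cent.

$3.96

Risk-neutral probability p = (1 + 0.09 − 0.9)/(1.4 − 0.9) = 0.1900/0.5000 = 0.3800
Terminal stock prices: S_uuu = 205.8, S_uud = 132.3, S_udd = 85.05, S_ddd = 54.68
Terminal payoffs (K − S): max(-132.8, 0) = 0, max(-59.3, 0) = 0, max(-12.05, 0) = 0, max(18.32, 0) = 18.32
Node uu (S = 147): continuation = 1/1.09·[0.3800·0.0000 + 0.6200·0.0000] = 0.0000; exercise value = 0.0000 ≤ continuation, so V_uu = 0.0000
Node ud (S = 94.5): continuation = 1/1.09·[0.3800·0.0000 + 0.6200·0.0000] = 0.0000; exercise value = 0.0000 ≤ continuation, so V_ud = 0.0000
Node dd (S = 60.75): continuation = 1/1.09·[0.3800·0.0000 + 0.6200·18.3250] = 10.4234; exercise value = 12.2500 > continuation, so V_dd = 12.2500 (exercise)
Node u (S = 105): continuation = 1/1.09·[0.3800·0.0000 + 0.6200·0.0000] = 0.0000; exercise value = 0.0000 ≤ continuation, so V_u = 0.0000
Node d (S = 67.5): continuation = 1/1.09·[0.3800·0.0000 + 0.6200·12.2500] = 6.9679; exercise value = 5.5000 ≤ continuation, so V_d = 6.9679
Node 0 (S = 75): continuation = 1/1.09·[0.3800·0.0000 + 0.6200·6.9679] = 3.9634; exercise value = 0.0000 ≤ continuation, so V_0 = 3.9634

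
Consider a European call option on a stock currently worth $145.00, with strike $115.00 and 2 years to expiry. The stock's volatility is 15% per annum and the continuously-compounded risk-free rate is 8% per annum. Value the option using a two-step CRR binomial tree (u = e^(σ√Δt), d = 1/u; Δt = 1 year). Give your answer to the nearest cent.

$47.44

CRR parameters: u = e^(σ√Δt) = e^(0.15·√1) = 1.1618, d = 1/u = 0.8607
Per-period rate: rΔt = 0.08·1 = 0.08, so R = e^0.08 = 1.0833
Risk-neutral probability p = (e^0.08 − 0.8607)/(1.1618 − 0.8607) = 0.2226/0.3011 = 0.7392
Terminal stock prices: S_uu = 195.7, S_ud = 145, S_dd = 107.4
Terminal payoffs (S − K): max(80.73, 0) = 80.73, max(30, 0) = 30, max(-7.581, 0) = 0
Node u (S = 168.5): V_u = e^(−0.08)·[0.7392·80.7295 + 0.2608·30.0000] = 62.3076
Node d (S = 124.8): V_d = e^(−0.08)·[0.7392·30.0000 + 0.2608·0.0000] = 20.4698
Node 0 (S = 145): V_0 = e^(−0.08)·[0.7392·62.3076 + 0.2608·20.4698] = 47.4430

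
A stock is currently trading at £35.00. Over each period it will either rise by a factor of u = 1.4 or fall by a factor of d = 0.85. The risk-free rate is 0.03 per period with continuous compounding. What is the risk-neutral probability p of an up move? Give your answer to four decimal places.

Risk-neutral probability p = (e^0.03 − 0.85)/(1.4 − 0.85) = 0.1805/0.5500 = 0.3281

p = 0.3281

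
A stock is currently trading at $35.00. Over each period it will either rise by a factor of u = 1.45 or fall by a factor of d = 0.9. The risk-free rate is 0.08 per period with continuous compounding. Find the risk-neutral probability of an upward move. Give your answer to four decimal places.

Risk-neutral probability p = (e^0.08 − 0.9)/(1.45 − 0.9) = 0.1833/0.5500 = 0.3332

p = 0.3332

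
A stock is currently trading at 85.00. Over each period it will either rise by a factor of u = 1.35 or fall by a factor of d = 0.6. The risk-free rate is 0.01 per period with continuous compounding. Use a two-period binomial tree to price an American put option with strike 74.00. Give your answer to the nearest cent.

11.57

Risk-neutral probability p = (e^0.01 − 0.6)/(1.35 − 0.6) = 0.4101/0.7500 = 0.5467
Terminal stock prices: S_uu = 154.9, S_ud = 68.85, S_dd = 30.6
Terminal payoffs (K − S): max(-80.91, 0) = 0, max(5.15, 0) = 5.15, max(43.4, 0) = 43.4
Node u (S = 114.8): continuation = e^(−0.01)·[0.5467·0.0000 + 0.4533·5.1500] = 2.3111; exercise value = 0.0000 ≤ continuation, so V_u = 2.3111
Node d (S = 51): continuation = e^(−0.01)·[0.5467·5.1500 + 0.4533·43.4000] = 22.2637; exercise value = 23.0000 > continuation, so V_d = 23.0000 (exercise)
Node 0 (S = 85): continuation = e^(−0.01)·[0.5467·2.3111 + 0.4533·23.0000] = 11.5724; exercise value = 0.0000 ≤ continuation, so V_0 = 11.5724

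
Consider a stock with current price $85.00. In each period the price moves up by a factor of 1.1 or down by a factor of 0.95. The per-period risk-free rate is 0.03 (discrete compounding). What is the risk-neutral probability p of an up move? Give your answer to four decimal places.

p = 0.5333

Risk-neutral probability p = (1 + 0.03 − 0.95)/(1.1 − 0.95) = 0.0800/0.1500 = 0.5333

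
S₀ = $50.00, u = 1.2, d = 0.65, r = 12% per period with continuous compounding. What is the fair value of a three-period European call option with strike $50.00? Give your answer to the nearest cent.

Risk-neutral probability p = (e^0.12 − 0.65)/(1.2 − 0.65) = 0.4775/0.5500 = 0.8682
Terminal stock prices: S_uuu = 86.4, S_uud = 46.8, S_udd = 25.35, S_ddd = 13.73
Terminal payoffs (S − K): max(36.4, 0) = 36.4, max(-3.2, 0) = 0, max(-24.65, 0) = 0, max(-36.27, 0) = 0
Node uu (S = 72): V_uu = e^(−0.12)·[0.8682·36.4000 + 0.1318·0.0000] = 28.0281
Node ud (S = 39): V_ud = e^(−0.12)·[0.8682·0.0000 + 0.1318·0.0000] = 0.0000
Node dd (S = 21.13): V_dd = e^(−0.12)·[0.8682·0.0000 + 0.1318·0.0000] = 0.0000
Node u (S = 60): V_u = e^(−0.12)·[0.8682·28.0281 + 0.1318·0.0000] = 21.5817
Node d (S = 32.5): V_d = e^(−0.12)·[0.8682·0.0000 + 0.1318·0.0000] = 0.0000
Node 0 (S = 50): V_0 = e^(−0.12)·[0.8682·21.5817 + 0.1318·0.0000] = 16.6180

$16.62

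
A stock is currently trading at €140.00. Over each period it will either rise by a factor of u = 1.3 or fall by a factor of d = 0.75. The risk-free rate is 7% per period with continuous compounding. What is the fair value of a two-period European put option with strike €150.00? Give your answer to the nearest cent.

€16.29

Risk-neutral probability p = (e^0.07 − 0.75)/(1.3 − 0.75) = 0.3225/0.5500 = 0.5864
Terminal stock prices: S_uu = 236.6, S_ud = 136.5, S_dd = 78.75
Terminal payoffs (K − S): max(-86.6, 0) = 0, max(13.5, 0) = 13.5, max(71.25, 0) = 71.25
Node u (S = 182): V_u = e^(−0.07)·[0.5864·0.0000 + 0.4136·13.5000] = 5.2064
Node d (S = 105): V_d = e^(−0.07)·[0.5864·13.5000 + 0.4136·71.2500] = 34.8591
Node 0 (S = 140): V_0 = e^(−0.07)·[0.5864·5.2064 + 0.4136·34.8591] = 16.2902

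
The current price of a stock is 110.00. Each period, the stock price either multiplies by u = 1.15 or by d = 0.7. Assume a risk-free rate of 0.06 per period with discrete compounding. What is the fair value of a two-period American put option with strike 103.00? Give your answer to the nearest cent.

6.96

Risk-neutral probability p = (1 + 0.06 − 0.7)/(1.15 − 0.7) = 0.3600/0.4500 = 0.8000
Terminal stock prices: S_uu = 145.5, S_ud = 88.55, S_dd = 53.9
Terminal payoffs (K − S): max(-42.47, 0) = 0, max(14.45, 0) = 14.45, max(49.1, 0) = 49.1
Node u (S = 126.5): continuation = 1/1.06·[0.8000·0.0000 + 0.2000·14.4500] = 2.7264; exercise value = 0.0000 ≤ continuation, so V_u = 2.7264
Node d (S = 77): continuation = 1/1.06·[0.8000·14.4500 + 0.2000·49.1000] = 20.1698; exercise value = 26.0000 > continuation, so V_d = 26.0000 (exercise)
Node 0 (S = 110): continuation = 1/1.06·[0.8000·2.7264 + 0.2000·26.0000] = 6.9633; exercise value = 0.0000 ≤ continuation, so V_0 = 6.9633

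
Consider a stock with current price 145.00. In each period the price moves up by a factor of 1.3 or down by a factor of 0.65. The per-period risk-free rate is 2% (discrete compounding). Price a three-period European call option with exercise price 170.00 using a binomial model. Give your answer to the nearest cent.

Risk-neutral probability p = (1 + 0.02 − 0.65)/(1.3 − 0.65) = 0.3700/0.6500 = 0.5692
Terminal stock prices: S_uuu = 318.6, S_uud = 159.3, S_udd = 79.64, S_ddd = 39.82
Terminal payoffs (S − K): max(148.6, 0) = 148.6, max(-10.72, 0) = 0, max(-90.36, 0) = 0, max(-130.2, 0) = 0
Node uu (S = 245.1): V_uu = 1/1.02·[0.5692·148.5650 + 0.4308·0.0000] = 82.9096
Node ud (S = 122.5): V_ud = 1/1.02·[0.5692·0.0000 + 0.4308·0.0000] = 0.0000
Node dd (S = 61.26): V_dd = 1/1.02·[0.5692·0.0000 + 0.4308·0.0000] = 0.0000
Node u (S = 188.5): V_u = 1/1.02·[0.5692·82.9096 + 0.4308·0.0000] = 46.2693
Node d (S = 94.25): V_d = 1/1.02·[0.5692·0.0000 + 0.4308·0.0000] = 0.0000
Node 0 (S = 145): V_0 = 1/1.02·[0.5692·46.2693 + 0.4308·0.0000] = 25.8215

25.82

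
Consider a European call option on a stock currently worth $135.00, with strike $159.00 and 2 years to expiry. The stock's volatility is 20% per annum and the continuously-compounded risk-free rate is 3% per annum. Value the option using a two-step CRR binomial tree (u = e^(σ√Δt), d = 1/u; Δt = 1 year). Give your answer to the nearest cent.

CRR parameters: u = e^(σ√Δt) = e^(0.2·√1) = 1.2214, d = 1/u = 0.8187
Per-period rate: rΔt = 0.03·1 = 0.03, so R = e^0.03 = 1.0305
Risk-neutral probability p = (e^0.03 − 0.8187)/(1.2214 − 0.8187) = 0.2117/0.4027 = 0.5258
Terminal stock prices: S_uu = 201.4, S_ud = 135, S_dd = 90.49
Terminal payoffs (S − K): max(42.4, 0) = 42.4, max(-24, 0) = 0, max(-68.51, 0) = 0
Node u (S = 164.9): V_u = e^(−0.03)·[0.5258·42.3963 + 0.4742·0.0000] = 21.6330
Node d (S = 110.5): V_d = e^(−0.03)·[0.5258·0.0000 + 0.4742·0.0000] = 0.0000
Node 0 (S = 135): V_0 = e^(−0.03)·[0.5258·21.6330 + 0.4742·0.0000] = 11.0384

$11.04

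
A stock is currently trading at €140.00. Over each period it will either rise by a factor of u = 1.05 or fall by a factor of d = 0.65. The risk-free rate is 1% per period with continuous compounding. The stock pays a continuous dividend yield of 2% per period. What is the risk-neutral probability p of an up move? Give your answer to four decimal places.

p = 0.8501

Per-period risk-free factor R = e^0.01 = 1.0101; dividend-adjusted growth = e^(0.01−0.02) = 0.9900.
Risk-neutral probability p = (0.9900 − 0.65)/(1.05 − 0.65) = 0.3400/0.4000 = 0.8501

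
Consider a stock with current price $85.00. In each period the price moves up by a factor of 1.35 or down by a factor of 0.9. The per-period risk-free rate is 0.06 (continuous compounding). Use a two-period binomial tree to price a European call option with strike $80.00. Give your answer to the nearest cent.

Risk-neutral probability p = (e^0.06 − 0.9)/(1.35 − 0.9) = 0.1618/0.4500 = 0.3596
Terminal stock prices: S_uu = 154.9, S_ud = 103.3, S_dd = 68.85
Terminal payoffs (S − K): max(74.91, 0) = 74.91, max(23.28, 0) = 23.28, max(-11.15, 0) = 0
Node u (S = 114.8): V_u = e^(−0.06)·[0.3596·74.9125 + 0.6404·23.2750] = 39.4088
Node d (S = 76.5): V_d = e^(−0.06)·[0.3596·23.2750 + 0.6404·0.0000] = 7.8831
Node 0 (S = 85): V_0 = e^(−0.06)·[0.3596·39.4088 + 0.6404·7.8831] = 18.1016

$18.10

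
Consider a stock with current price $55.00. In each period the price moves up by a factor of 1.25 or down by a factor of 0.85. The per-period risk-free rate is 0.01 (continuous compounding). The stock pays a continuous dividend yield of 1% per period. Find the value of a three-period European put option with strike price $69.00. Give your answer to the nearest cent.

$16.59

Per-period risk-free factor R = e^0.01 = 1.0101; dividend-adjusted growth = e^(0.01−0.01) = 1.0000.
Risk-neutral probability p = (1.0000 − 0.85)/(1.25 − 0.85) = 0.1500/0.4000 = 0.3750
Terminal stock prices: S_uuu = 107.4, S_uud = 73.05, S_udd = 49.67, S_ddd = 33.78
Terminal payoffs (K − S): max(-38.42, 0) = 0, max(-4.047, 0) = 0, max(19.33, 0) = 19.33, max(35.22, 0) = 35.22
Node uu (S = 85.94): V_uu = e^(−0.01)·[0.3750·0.0000 + 0.6250·0.0000] = 0.0000
Node ud (S = 58.44): V_ud = e^(−0.01)·[0.3750·0.0000 + 0.6250·19.3281] = 11.9599
Node dd (S = 39.74): V_dd = e^(−0.01)·[0.3750·19.3281 + 0.6250·35.2231] = 28.9713
Node u (S = 68.75): V_u = e^(−0.01)·[0.3750·0.0000 + 0.6250·11.9599] = 7.4005
Node d (S = 46.75): V_d = e^(−0.01)·[0.3750·11.9599 + 0.6250·28.9713] = 22.3672
Node 0 (S = 55): V_0 = e^(−0.01)·[0.3750·7.4005 + 0.6250·22.3672] = 16.5880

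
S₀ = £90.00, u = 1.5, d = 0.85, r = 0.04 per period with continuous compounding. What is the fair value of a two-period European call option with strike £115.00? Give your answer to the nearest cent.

£6.96

Risk-neutral probability p = (e^0.04 − 0.85)/(1.5 − 0.85) = 0.1908/0.6500 = 0.2936
Terminal stock prices: S_uu = 202.5, S_ud = 114.8, S_dd = 65.02
Terminal payoffs (S − K): max(87.5, 0) = 87.5, max(-0.25, 0) = 0, max(-49.98, 0) = 0
Node u (S = 135): V_u = e^(−0.04)·[0.2936·87.5000 + 0.7064·0.0000] = 24.6789
Node d (S = 76.5): V_d = e^(−0.04)·[0.2936·0.0000 + 0.7064·0.0000] = 0.0000
Node 0 (S = 90): V_0 = e^(−0.04)·[0.2936·24.6789 + 0.7064·0.0000] = 6.9606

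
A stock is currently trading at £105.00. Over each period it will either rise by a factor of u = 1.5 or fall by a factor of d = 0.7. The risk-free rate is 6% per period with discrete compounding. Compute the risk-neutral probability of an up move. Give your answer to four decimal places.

Risk-neutral probability p = (1 + 0.06 − 0.7)/(1.5 − 0.7) = 0.3600/0.8000 = 0.4500

p = 0.4500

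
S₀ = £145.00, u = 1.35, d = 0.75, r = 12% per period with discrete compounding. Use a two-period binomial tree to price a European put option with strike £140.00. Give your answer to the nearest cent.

Risk-neutral probability p = (1 + 0.12 − 0.75)/(1.35 − 0.75) = 0.3700/0.6000 = 0.6167
Terminal stock prices: S_uu = 264.3, S_ud = 146.8, S_dd = 81.56
Terminal payoffs (K − S): max(-124.3, 0) = 0, max(-6.812, 0) = 0, max(58.44, 0) = 58.44
Node u (S = 195.8): V_u = 1/1.12·[0.6167·0.0000 + 0.3833·0.0000] = 0.0000
Node d (S = 108.8): V_d = 1/1.12·[0.6167·0.0000 + 0.3833·58.4375] = 20.0009
Node 0 (S = 145): V_0 = 1/1.12·[0.6167·0.0000 + 0.3833·20.0009] = 6.8456

£6.85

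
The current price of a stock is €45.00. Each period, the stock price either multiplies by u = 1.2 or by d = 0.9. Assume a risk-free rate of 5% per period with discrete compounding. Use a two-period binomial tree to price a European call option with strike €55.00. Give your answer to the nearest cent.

€2.22

Risk-neutral probability p = (1 + 0.05 − 0.9)/(1.2 − 0.9) = 0.1500/0.3000 = 0.5000
Terminal stock prices: S_uu = 64.8, S_ud = 48.6, S_dd = 36.45
Terminal payoffs (S − K): max(9.8, 0) = 9.8, max(-6.4, 0) = 0, max(-18.55, 0) = 0
Node u (S = 54): V_u = 1/1.05·[0.5000·9.8000 + 0.5000·0.0000] = 4.6667
Node d (S = 40.5): V_d = 1/1.05·[0.5000·0.0000 + 0.5000·0.0000] = 0.0000
Node 0 (S = 45): V_0 = 1/1.05·[0.5000·4.6667 + 0.5000·0.0000] = 2.2222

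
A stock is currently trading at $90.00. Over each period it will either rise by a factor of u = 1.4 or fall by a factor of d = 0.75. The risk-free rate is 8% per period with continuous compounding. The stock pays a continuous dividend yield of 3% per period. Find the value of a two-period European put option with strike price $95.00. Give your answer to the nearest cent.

$11.10

Per-period risk-free factor R = e^0.08 = 1.0833; dividend-adjusted growth = e^(0.08−0.03) = 1.0513.
Risk-neutral probability p = (1.0513 − 0.75)/(1.4 − 0.75) = 0.3013/0.6500 = 0.4635
Terminal stock prices: S_uu = 176.4, S_ud = 94.5, S_dd = 50.62
Terminal payoffs (K − S): max(-81.4, 0) = 0, max(0.5, 0) = 0.5, max(44.38, 0) = 44.38
Node u (S = 126): V_u = e^(−0.08)·[0.4635·0.0000 + 0.5365·0.5000] = 0.2476
Node d (S = 67.5): V_d = e^(−0.08)·[0.4635·0.5000 + 0.5365·44.3750] = 22.1910
Node 0 (S = 90): V_0 = e^(−0.08)·[0.4635·0.2476 + 0.5365·22.1910] = 11.0962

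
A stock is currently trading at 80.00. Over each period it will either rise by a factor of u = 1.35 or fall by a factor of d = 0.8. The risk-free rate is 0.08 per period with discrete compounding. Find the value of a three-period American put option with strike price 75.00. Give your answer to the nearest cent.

Risk-neutral probability p = (1 + 0.08 − 0.8)/(1.35 − 0.8) = 0.2800/0.5500 = 0.5091
Terminal stock prices: S_uuu = 196.8, S_uud = 116.6, S_udd = 69.12, S_ddd = 40.96
Terminal payoffs (K − S): max(-121.8, 0) = 0, max(-41.64, 0) = 0, max(5.88, 0) = 5.88, max(34.04, 0) = 34.04
Node uu (S = 145.8): continuation = 1/1.08·[0.5091·0.0000 + 0.4909·0.0000] = 0.0000; exercise value = 0.0000 ≤ continuation, so V_uu = 0.0000
Node ud (S = 86.4): continuation = 1/1.08·[0.5091·0.0000 + 0.4909·5.8800] = 2.6727; exercise value = 0.0000 ≤ continuation, so V_ud = 2.6727
Node dd (S = 51.2): continuation = 1/1.08·[0.5091·5.8800 + 0.4909·34.0400] = 18.2444; exercise value = 23.8000 > continuation, so V_dd = 23.8000 (exercise)
Node u (S = 108): continuation = 1/1.08·[0.5091·0.0000 + 0.4909·2.6727] = 1.2149; exercise value = 0.0000 ≤ continuation, so V_u = 1.2149
Node d (S = 64): continuation = 1/1.08·[0.5091·2.6727 + 0.4909·23.8000] = 12.0781; exercise value = 11.0000 ≤ continuation, so V_d = 12.0781
Node 0 (S = 80): continuation = 1/1.08·[0.5091·1.2149 + 0.4909·12.0781] = 6.0627; exercise value = 0.0000 ≤ continuation, so V_0 = 6.0627

6.06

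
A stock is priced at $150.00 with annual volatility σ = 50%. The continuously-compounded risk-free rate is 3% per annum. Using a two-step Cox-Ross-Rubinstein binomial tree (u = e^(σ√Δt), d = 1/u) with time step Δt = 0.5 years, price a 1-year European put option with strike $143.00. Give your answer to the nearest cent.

$21.50

CRR parameters: u = e^(σ√Δt) = e^(0.5·√0.5) = 1.4241, d = 1/u = 0.7022
Per-period rate: rΔt = 0.03·0.5 = 0.015, so R = e^0.015 = 1.0151
Risk-neutral probability p = (e^0.015 − 0.7022)/(1.4241 − 0.7022) = 0.3129/0.7219 = 0.4335
Terminal stock prices: S_uu = 304.2, S_ud = 150, S_dd = 73.96
Terminal payoffs (K − S): max(-161.2, 0) = 0, max(-7, 0) = 0, max(69.04, 0) = 69.04
Node u (S = 213.6): V_u = e^(−0.015)·[0.4335·0.0000 + 0.5665·0.0000] = 0.0000
Node d (S = 105.3): V_d = e^(−0.015)·[0.4335·0.0000 + 0.5665·69.0397] = 38.5317
Node 0 (S = 150): V_0 = e^(−0.015)·[0.4335·0.0000 + 0.5665·38.5317] = 21.5050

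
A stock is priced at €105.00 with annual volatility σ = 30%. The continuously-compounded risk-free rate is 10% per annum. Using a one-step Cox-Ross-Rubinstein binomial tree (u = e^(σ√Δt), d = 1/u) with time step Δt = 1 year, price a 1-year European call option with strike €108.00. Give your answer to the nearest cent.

€18.26

CRR parameters: u = e^(σ√Δt) = e^(0.3·√1) = 1.3499, d = 1/u = 0.7408
Per-period rate: rΔt = 0.1·1 = 0.1, so R = e^0.1 = 1.1052
Risk-neutral probability p = (e^0.1 − 0.7408)/(1.3499 − 0.7408) = 0.3644/0.6090 = 0.5982
Terminal stock prices: S_u = 141.7, S_d = 77.79
Terminal payoffs (S − K): max(33.74, 0) = 33.74, max(-30.21, 0) = 0
Node 0 (S = 105): V_0 = e^(−0.1)·[0.5982·33.7352 + 0.4018·0.0000] = 18.2612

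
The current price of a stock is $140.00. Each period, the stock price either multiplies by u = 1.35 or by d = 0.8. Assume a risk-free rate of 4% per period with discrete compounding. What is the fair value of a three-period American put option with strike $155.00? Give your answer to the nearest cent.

Risk-neutral probability p = (1 + 0.04 − 0.8)/(1.35 − 0.8) = 0.2400/0.5500 = 0.4364
Terminal stock prices: S_uuu = 344.5, S_uud = 204.1, S_udd = 121, S_ddd = 71.68
Terminal payoffs (K − S): max(-189.5, 0) = 0, max(-49.12, 0) = 0, max(34.04, 0) = 34.04, max(83.32, 0) = 83.32
Node uu (S = 255.2): continuation = 1/1.04·[0.4364·0.0000 + 0.5636·0.0000] = 0.0000; exercise value = 0.0000 ≤ continuation, so V_uu = 0.0000
Node ud (S = 151.2): continuation = 1/1.04·[0.4364·0.0000 + 0.5636·34.0400] = 18.4483; exercise value = 3.8000 ≤ continuation, so V_ud = 18.4483
Node dd (S = 89.6): continuation = 1/1.04·[0.4364·34.0400 + 0.5636·83.3200] = 59.4385; exercise value = 65.4000 > continuation, so V_dd = 65.4000 (exercise)
Node u (S = 189): continuation = 1/1.04·[0.4364·0.0000 + 0.5636·18.4483] = 9.9982; exercise value = 0.0000 ≤ continuation, so V_u = 9.9982
Node d (S = 112): continuation = 1/1.04·[0.4364·18.4483 + 0.5636·65.4000] = 43.1846; exercise value = 43.0000 ≤ continuation, so V_d = 43.1846
Node 0 (S = 140): continuation = 1/1.04·[0.4364·9.9982 + 0.5636·43.1846] = 27.5993; exercise value = 15.0000 ≤ continuation, so V_0 = 27.5993

$27.60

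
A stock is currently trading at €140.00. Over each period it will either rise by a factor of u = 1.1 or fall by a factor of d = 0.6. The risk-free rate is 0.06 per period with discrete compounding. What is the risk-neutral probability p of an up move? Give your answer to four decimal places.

Risk-neutral probability p = (1 + 0.06 − 0.6)/(1.1 − 0.6) = 0.4600/0.5000 = 0.9200

p = 0.9200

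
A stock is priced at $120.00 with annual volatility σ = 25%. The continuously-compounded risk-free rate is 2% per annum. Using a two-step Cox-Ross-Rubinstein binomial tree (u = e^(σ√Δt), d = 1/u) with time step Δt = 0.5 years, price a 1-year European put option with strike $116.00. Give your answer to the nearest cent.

CRR parameters: u = e^(σ√Δt) = e^(0.25·√0.5) = 1.1934, d = 1/u = 0.8380
Per-period rate: rΔt = 0.02·0.5 = 0.01, so R = e^0.01 = 1.0101
Risk-neutral probability p = (e^0.01 − 0.8380)/(1.1934 − 0.8380) = 0.1721/0.3554 = 0.4842
Terminal stock prices: S_uu = 170.9, S_ud = 120, S_dd = 84.26
Terminal payoffs (K − S): max(-54.89, 0) = 0, max(-4, 0) = 0, max(31.74, 0) = 31.74
Node u (S = 143.2): V_u = e^(−0.01)·[0.4842·0.0000 + 0.5158·0.0000] = 0.0000
Node d (S = 100.6): V_d = e^(−0.01)·[0.4842·0.0000 + 0.5158·31.7374] = 16.2073
Node 0 (S = 120): V_0 = e^(−0.01)·[0.4842·0.0000 + 0.5158·16.2073] = 8.2765

$8.28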